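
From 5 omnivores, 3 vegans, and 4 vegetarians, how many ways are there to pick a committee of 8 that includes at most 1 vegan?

Split by how many vegans are chosen (0 through 1).
Sum: C(3,0)·C(9,8) + C(3,1)·C(9,7) = 9 + 108 = 117.

117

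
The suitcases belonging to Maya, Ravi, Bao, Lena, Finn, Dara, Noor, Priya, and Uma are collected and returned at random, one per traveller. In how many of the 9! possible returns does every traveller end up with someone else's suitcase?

133496

Let Aᵢ be the assignments in which traveller i gets their own suitcase. We want the size of the complement of A₁∪…∪A_9.
By inclusion–exclusion this is Σ_{j=0}^{9} (−1)^j C(9,j)·(9−j)!.
Computing: 362880 − 362880 + 181440 − 60480 + 15120 − 3024 + 504 − 72 + 9 − 1 = 133496.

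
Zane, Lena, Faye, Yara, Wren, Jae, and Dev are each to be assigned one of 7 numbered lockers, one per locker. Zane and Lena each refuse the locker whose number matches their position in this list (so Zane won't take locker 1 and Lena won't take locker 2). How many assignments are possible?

Let Aᵢ (for i ∈ {1, 2}) be the placements that put person i in their forbidden locker. Any j of these fix j positions, leaving (7−j)! ways to fill the rest, and there are C(2,j) ways to pick which j.
By inclusion–exclusion, the number of valid placements is Σ_{j=0}^{2} (−1)^j C(2,j)·(7−j)!.
Computing: 5040 − 1440 + 120 = 3720.

3720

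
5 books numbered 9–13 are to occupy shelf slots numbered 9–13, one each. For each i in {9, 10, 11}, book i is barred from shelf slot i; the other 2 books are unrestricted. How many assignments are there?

Let Aᵢ (for i ∈ {9, 10, 11}) be the placements that put book i in its forbidden shelf slot. Any j of these fix j positions, leaving (5−j)! ways to fill the rest, and there are C(3,j) ways to pick which j.
By inclusion–exclusion, the number of valid placements is Σ_{j=0}^{3} (−1)^j C(3,j)·(5−j)!.
Computing: 120 − 72 + 18 − 2 = 64.

64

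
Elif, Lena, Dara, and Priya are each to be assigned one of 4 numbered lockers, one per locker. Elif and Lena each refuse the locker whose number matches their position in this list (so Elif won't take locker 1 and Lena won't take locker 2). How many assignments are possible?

Let Aᵢ (for i ∈ {1, 2}) be the placements that put person i in their forbidden locker. Any j of these fix j positions, leaving (4−j)! ways to fill the rest, and there are C(2,j) ways to pick which j.
By inclusion–exclusion, the number of valid placements is Σ_{j=0}^{2} (−1)^j C(2,j)·(4−j)!.
Computing: 24 − 12 + 2 = 14.

14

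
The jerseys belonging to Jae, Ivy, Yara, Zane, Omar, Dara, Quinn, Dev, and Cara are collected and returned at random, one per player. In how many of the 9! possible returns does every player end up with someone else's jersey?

133496

Let Aᵢ be the assignments in which player i gets their old jersey. We want the size of the complement of A₁∪…∪A_9.
By inclusion–exclusion this is Σ_{j=0}^{9} (−1)^j C(9,j)·(9−j)!.
Computing: 362880 − 362880 + 181440 − 60480 + 15120 − 3024 + 504 − 72 + 9 − 1 = 133496.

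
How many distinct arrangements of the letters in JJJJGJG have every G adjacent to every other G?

6

Treat the 2 copies of G as a single block. The multiset to arrange is then {GG, J, J, J, J, J}, 6 items in all.
That gives (6)!/(5!) = 6 arrangements.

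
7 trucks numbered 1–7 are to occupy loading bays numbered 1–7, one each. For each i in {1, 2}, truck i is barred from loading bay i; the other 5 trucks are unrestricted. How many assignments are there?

3720

Let Aᵢ (for i ∈ {1, 2}) be the placements that put truck i in its forbidden loading bay. Any j of these fix j positions, leaving (7−j)! ways to fill the rest, and there are C(2,j) ways to pick which j.
By inclusion–exclusion, the number of valid placements is Σ_{j=0}^{2} (−1)^j C(2,j)·(7−j)!.
Computing: 5040 − 1440 + 120 = 3720.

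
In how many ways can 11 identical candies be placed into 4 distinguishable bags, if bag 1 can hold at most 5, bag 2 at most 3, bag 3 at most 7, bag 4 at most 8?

Without the upper bounds there are C(14,3) = 364 ways to split 11 among 4 bags.
Subtract solutions that violate a single cap (substitute x_i' = x_i − (cap_i+1)): x_1 ≥ 6 gives C(8,3) = 56; x_2 ≥ 4 gives C(10,3) = 120; x_3 ≥ 8 gives C(6,3) = 20; x_4 ≥ 9 gives C(5,3) = 10. Together 206.
Add back pairs where two caps are both exceeded: 4 + 0 + 0 + 0 + 0 + 0 = 4.
By inclusion–exclusion the count is 364 − 206 + 4 = 162.

162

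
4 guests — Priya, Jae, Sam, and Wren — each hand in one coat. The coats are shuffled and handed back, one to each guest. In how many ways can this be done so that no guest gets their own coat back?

Count assignments avoiding every fixed point. For any j of the 4 guests fixed to their own coat, the other 4−j can be arranged in (4−j)! ways.
By inclusion–exclusion this is Σ_{j=0}^{4} (−1)^j C(4,j)·(4−j)!.
Computing: 24 − 24 + 12 − 4 + 1 = 9.

9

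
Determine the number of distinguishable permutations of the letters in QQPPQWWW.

The 8 letters of QQPPQWWW have repeats: P appearing twice, Q appearing 3 times, and W appearing 3 times.
The number of distinct arrangements is 8!/(3!·3!·2!) = 40320/72 = 560.

560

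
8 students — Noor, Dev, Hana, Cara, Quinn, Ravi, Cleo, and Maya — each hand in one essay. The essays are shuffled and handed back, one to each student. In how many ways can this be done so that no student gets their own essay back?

14833

Let Aᵢ be the assignments in which student i gets their own essay. We want the size of the complement of A₁∪…∪A_8.
By inclusion–exclusion this is Σ_{j=0}^{8} (−1)^j C(8,j)·(8−j)!.
Computing: 40320 − 40320 + 20160 − 6720 + 1680 − 336 + 56 − 8 + 1 = 14833.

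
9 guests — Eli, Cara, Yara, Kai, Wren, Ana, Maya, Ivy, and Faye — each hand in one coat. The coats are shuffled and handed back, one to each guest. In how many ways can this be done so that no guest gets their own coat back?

This is the derangement count D_9: permutations of 9 items with no fixed point.
By inclusion–exclusion this is Σ_{j=0}^{9} (−1)^j C(9,j)·(9−j)!.
Computing: 362880 − 362880 + 181440 − 60480 + 15120 − 3024 + 504 − 72 + 9 − 1 = 133496.

133496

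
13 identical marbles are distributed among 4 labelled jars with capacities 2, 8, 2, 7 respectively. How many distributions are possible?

Without the upper bounds there are C(16,3) = 560 ways to split 13 among 4 jars.
Subtract solutions that violate a single cap (substitute x_i' = x_i − (cap_i+1)): x_1 ≥ 3 gives C(13,3) = 286; x_2 ≥ 9 gives C(7,3) = 35; x_3 ≥ 3 gives C(13,3) = 286; x_4 ≥ 8 gives C(8,3) = 56. Together 663.
Add back pairs where two caps are both exceeded: 4 + 120 + 10 + 4 + 0 + 10 = 148.
By inclusion–exclusion the count is 560 − 663 + 148 = 45.

45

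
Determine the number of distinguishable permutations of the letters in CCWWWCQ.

Letter multiplicities in CCWWWCQ: C×3, Q×1, W×3.
The number of distinct arrangements is 7!/(3!·3!) = 5040/36 = 140.

140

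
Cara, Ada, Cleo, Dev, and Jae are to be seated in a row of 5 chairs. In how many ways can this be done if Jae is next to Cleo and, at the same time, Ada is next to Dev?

24

Treat {Jae,Cleo} as one block (2 orders) and {Ada,Dev} as another (2 orders).
That leaves 3 units to arrange: 2 × 2 × 3! = 4 × 6 = 24.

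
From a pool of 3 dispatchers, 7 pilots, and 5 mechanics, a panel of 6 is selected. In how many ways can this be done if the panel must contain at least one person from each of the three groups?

Total 6-person selections from all 15: C(15,6) = 5005.
Selections missing a whole group: no dispatchers → C(12,6) = 924; no pilots → C(8,6) = 28; no mechanics → C(10,6) = 210.
Add back selections omitting two groups (i.e. drawn from a single group): C(3,6) + C(7,6) + C(5,6) = 7.
By inclusion–exclusion: 5005 − 1162 + 7 = 3850.

3850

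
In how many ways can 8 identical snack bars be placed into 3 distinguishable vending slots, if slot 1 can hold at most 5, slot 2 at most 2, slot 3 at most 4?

9

Without the upper bounds there are C(10,2) = 45 ways to split 8 among 3 vending slots.
Subtract solutions that violate a single cap (substitute x_i' = x_i − (cap_i+1)): x_1 ≥ 6 gives C(4,2) = 6; x_2 ≥ 3 gives C(7,2) = 21; x_3 ≥ 5 gives C(5,2) = 10. Together 37.
Add back pairs where two caps are both exceeded: 0 + 0 + 1 = 1.
By inclusion–exclusion the count is 45 − 37 + 1 = 9.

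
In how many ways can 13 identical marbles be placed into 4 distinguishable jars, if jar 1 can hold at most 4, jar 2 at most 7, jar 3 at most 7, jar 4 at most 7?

Ignoring the caps, the number of non-negative solutions to x_1+…+x_4 = 13 is C(16,3) = 560.
Subtract solutions that violate a single cap (substitute x_i' = x_i − (cap_i+1)): x_1 ≥ 5 gives C(11,3) = 165; x_2 ≥ 8 gives C(8,3) = 56; x_3 ≥ 8 gives C(8,3) = 56; x_4 ≥ 8 gives C(8,3) = 56. Together 333.
Add back pairs where two caps are both exceeded: 1 + 1 + 1 + 0 + 0 + 0 = 3.
By inclusion–exclusion the count is 560 − 333 + 3 = 230.

230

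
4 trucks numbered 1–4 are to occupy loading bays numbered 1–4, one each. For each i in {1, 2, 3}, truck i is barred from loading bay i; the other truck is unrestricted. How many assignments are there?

11

Let Aᵢ (for i ∈ {1, 2, 3}) be the placements that put truck i in its forbidden loading bay. Any j of these fix j positions, leaving (4−j)! ways to fill the rest, and there are C(3,j) ways to pick which j.
By inclusion–exclusion, the number of valid placements is Σ_{j=0}^{3} (−1)^j C(3,j)·(4−j)!.
Computing: 24 − 18 + 6 − 1 = 11.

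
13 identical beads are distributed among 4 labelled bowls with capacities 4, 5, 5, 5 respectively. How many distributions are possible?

Without the upper bounds there are C(16,3) = 560 ways to split 13 among 4 bowls.
Subtract solutions that violate a single cap (substitute x_i' = x_i − (cap_i+1)): x_1 ≥ 5 gives C(11,3) = 165; x_2 ≥ 6 gives C(10,3) = 120; x_3 ≥ 6 gives C(10,3) = 120; x_4 ≥ 6 gives C(10,3) = 120. Together 525.
Add back pairs where two caps are both exceeded: 10 + 10 + 10 + 4 + 4 + 4 = 42.
By inclusion–exclusion the count is 560 − 525 + 42 = 77.

77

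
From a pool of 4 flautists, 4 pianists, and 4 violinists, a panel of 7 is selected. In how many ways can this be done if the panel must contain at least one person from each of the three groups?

With no constraint there are C(12,7) = 792 possible selections.
Selections missing a whole group: no flautists → C(8,7) = 8; no pianists → C(8,7) = 8; no violinists → C(8,7) = 8.
Add back selections omitting two groups (i.e. drawn from a single group): C(4,7) + C(4,7) + C(4,7) = 0.
By inclusion–exclusion: 792 − 24 + 0 = 768.

768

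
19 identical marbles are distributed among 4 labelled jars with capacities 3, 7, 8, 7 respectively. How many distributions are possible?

By stars and bars, unrestricted non-negative solutions to x_1+…+x_4 = 19 number C(19+3,3) = 1540.
Subtract solutions that violate a single cap (substitute x_i' = x_i − (cap_i+1)): x_1 ≥ 4 gives C(18,3) = 816; x_2 ≥ 8 gives C(14,3) = 364; x_3 ≥ 9 gives C(13,3) = 286; x_4 ≥ 8 gives C(14,3) = 364. Together 1830.
Add back pairs where two caps are both exceeded: 120 + 84 + 120 + 10 + 20 + 10 = 364.
By inclusion–exclusion the count is 1540 − 1830 + 364 = 74.

74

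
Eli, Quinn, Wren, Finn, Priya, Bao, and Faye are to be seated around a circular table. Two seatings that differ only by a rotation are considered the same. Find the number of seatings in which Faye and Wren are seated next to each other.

Glue Faye and Wren into a block (2 internal orders). Seating 6 units around a circle gives (5)! arrangements.
So 2 × (5)! = 2 × 120 = 240.

240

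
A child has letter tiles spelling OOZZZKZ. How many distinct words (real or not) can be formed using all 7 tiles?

OOZZZKZ has 7 letters with O appearing twice and Z appearing 4 times.
Dividing 7! = 5040 by 4!·2! = 48 for the repeated letters gives 105.

105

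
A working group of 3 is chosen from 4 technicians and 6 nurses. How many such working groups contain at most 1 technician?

80

Split by how many technicians are chosen (0 through 1).
Sum: C(4,0)·C(6,3) + C(4,1)·C(6,2) = 20 + 60 = 80.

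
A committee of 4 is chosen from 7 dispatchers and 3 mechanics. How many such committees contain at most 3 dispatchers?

Split by how many dispatchers are chosen (0 through 3).
Sum: C(7,0)·C(3,4) + C(7,1)·C(3,3) + C(7,2)·C(3,2) + C(7,3)·C(3,1) = 0 + 7 + 63 + 105 = 175.

175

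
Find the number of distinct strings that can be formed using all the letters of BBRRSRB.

140

BBRRSRB has 7 letters with B appearing 3 times and R appearing 3 times.
So there are 7! / (3!·3!) = 140 distinguishable arrangements.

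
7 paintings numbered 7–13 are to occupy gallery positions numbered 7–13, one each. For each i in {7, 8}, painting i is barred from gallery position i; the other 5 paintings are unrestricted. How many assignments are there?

3720

Let Aᵢ (for i ∈ {7, 8}) be the placements that put painting i in its forbidden gallery position. Any j of these fix j positions, leaving (7−j)! ways to fill the rest, and there are C(2,j) ways to pick which j.
By inclusion–exclusion, the number of valid placements is Σ_{j=0}^{2} (−1)^j C(2,j)·(7−j)!.
Computing: 5040 − 1440 + 120 = 3720.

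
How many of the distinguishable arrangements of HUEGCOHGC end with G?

10080

Fix G in the last position and arrange the remaining 8 letters.
Those 8 letters have C appearing twice and H appearing twice, giving (8)!/(2!·2!) = 10080.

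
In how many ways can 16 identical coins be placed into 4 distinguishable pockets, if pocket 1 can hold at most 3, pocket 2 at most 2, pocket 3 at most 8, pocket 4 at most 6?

19

Ignoring the caps, the number of non-negative solutions to x_1+…+x_4 = 16 is C(19,3) = 969.
Subtract solutions that violate a single cap (substitute x_i' = x_i − (cap_i+1)): x_1 ≥ 4 gives C(15,3) = 455; x_2 ≥ 3 gives C(16,3) = 560; x_3 ≥ 9 gives C(10,3) = 120; x_4 ≥ 7 gives C(12,3) = 220. Together 1355.
Add back pairs where two caps are both exceeded: 220 + 20 + 56 + 35 + 84 + 1 = 416.
Subtract triples: 1 + 10 + 0 + 0 = 11.
By inclusion–exclusion the count is 969 − 1355 + 416 − 11 = 19.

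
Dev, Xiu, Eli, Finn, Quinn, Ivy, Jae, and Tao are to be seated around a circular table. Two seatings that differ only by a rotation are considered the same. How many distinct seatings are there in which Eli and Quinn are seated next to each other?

Glue Eli and Quinn into a block (2 internal orders). Seating 7 units around a circle gives (6)! arrangements.
So 2 × (6)! = 2 × 720 = 1440.

1440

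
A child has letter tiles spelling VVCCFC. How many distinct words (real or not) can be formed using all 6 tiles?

60

VVCCFC has 6 letters with C appearing 3 times and V appearing twice.
The number of distinct arrangements is 6!/(3!·2!) = 720/12 = 60.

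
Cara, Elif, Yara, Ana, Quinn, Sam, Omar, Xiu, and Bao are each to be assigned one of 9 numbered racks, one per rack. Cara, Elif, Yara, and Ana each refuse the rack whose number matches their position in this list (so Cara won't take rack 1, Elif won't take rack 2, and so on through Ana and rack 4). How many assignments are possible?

229080

Let Aᵢ (for 1 ≤ i ≤ 4) be the placements that put person i in their forbidden rack. Any j of these fix j positions, leaving (9−j)! ways to fill the rest, and there are C(4,j) ways to pick which j.
By inclusion–exclusion, the number of valid placements is Σ_{j=0}^{4} (−1)^j C(4,j)·(9−j)!.
Computing: 362880 − 161280 + 30240 − 2880 + 120 = 229080.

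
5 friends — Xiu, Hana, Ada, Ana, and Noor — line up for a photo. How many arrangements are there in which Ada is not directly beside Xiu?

72

Of the 5! = 120 arrangements, those with Ada and Xiu adjacent number 2 × 4! = 48 (treat the pair as a block with 2 internal orders).
So 120 − 48 = 72 arrangements keep them apart.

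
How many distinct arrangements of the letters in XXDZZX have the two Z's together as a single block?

Treat the 2 copies of Z as a single block. The multiset to arrange is then {ZZ, D, X, X, X}, 5 items in all.
That gives (5)!/(3!) = 20 arrangements.

20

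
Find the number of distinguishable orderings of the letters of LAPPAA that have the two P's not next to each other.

Total arrangements of LAPPAA: 6!/(3!·2!) = 60.
If the two P's are adjacent, glue them into one block, leaving 5 items to arrange: (5)!/(3!) = 20 ways.
Subtracting, 60 − 20 = 40 arrangements keep the P's apart.

40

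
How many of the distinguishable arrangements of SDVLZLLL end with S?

With the last slot taken by S, it remains to arrange the other 7 letters (DVLZLLL).
Those 7 letters have L appearing 4 times, giving (7)!/(4!) = 210.

210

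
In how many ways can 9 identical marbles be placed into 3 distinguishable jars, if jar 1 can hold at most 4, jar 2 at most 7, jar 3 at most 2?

Without the upper bounds there are C(11,2) = 55 ways to split 9 among 3 jars.
Subtract solutions that violate a single cap (substitute x_i' = x_i − (cap_i+1)): x_1 ≥ 5 gives C(6,2) = 15; x_2 ≥ 8 gives C(3,2) = 3; x_3 ≥ 3 gives C(8,2) = 28. Together 46.
Add back pairs where two caps are both exceeded: 0 + 3 + 0 = 3.
By inclusion–exclusion the count is 55 − 46 + 3 = 12.

12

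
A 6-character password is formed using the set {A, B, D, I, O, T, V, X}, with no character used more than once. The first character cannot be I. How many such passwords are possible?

17640

The first character has 8−1 = 7 choices (anything except I).
The remaining 5 characters are filled from the other 7 symbols without repetition: 7 × 6 × 5 × 4 × 3 = 2520.
Total: 7 × 2520 = 17640.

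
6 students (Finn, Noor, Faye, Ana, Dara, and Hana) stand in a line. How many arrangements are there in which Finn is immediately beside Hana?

Treat {Finn, Hana} as a single unit. There are 5 units to order, and the pair itself can be ordered 2 ways.
That gives 2 × 5! = 2 × 120 = 240.

240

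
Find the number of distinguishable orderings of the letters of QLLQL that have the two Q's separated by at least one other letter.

There are 5!/(3!·2!) = 10 arrangements of QLLQL in total.
If the two Q's are adjacent, glue them into one block, leaving 4 items to arrange: (4)!/(3!) = 4 ways.
Subtracting, 10 − 4 = 6 arrangements keep the Q's apart.

6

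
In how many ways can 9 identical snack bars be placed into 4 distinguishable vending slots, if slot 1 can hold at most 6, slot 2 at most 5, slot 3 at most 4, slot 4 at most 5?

135

Ignoring the caps, the number of non-negative solutions to x_1+…+x_4 = 9 is C(12,3) = 220.
Subtract solutions that violate a single cap (substitute x_i' = x_i − (cap_i+1)): x_1 ≥ 7 gives C(5,3) = 10; x_2 ≥ 6 gives C(6,3) = 20; x_3 ≥ 5 gives C(7,3) = 35; x_4 ≥ 6 gives C(6,3) = 20. Together 85.
No two caps can be exceeded simultaneously, so the pair terms are all 0.
By inclusion–exclusion the count is 220 − 85 + 0 = 135.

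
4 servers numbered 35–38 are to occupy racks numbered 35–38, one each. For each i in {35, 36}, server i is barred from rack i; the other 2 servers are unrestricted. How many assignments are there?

Let Aᵢ (for i ∈ {35, 36}) be the placements that put server i in its forbidden rack. Any j of these fix j positions, leaving (4−j)! ways to fill the rest, and there are C(2,j) ways to pick which j.
By inclusion–exclusion, the number of valid placements is Σ_{j=0}^{2} (−1)^j C(2,j)·(4−j)!.
Computing: 24 − 12 + 2 = 14.

14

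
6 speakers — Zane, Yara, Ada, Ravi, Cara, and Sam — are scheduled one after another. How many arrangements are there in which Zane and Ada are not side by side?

480

There are 6! = 720 arrangements in all. If Zane and Ada are adjacent, merging them into one block gives 2·(5)! = 240 arrangements.
Complementary counting: 720 − 240 = 480.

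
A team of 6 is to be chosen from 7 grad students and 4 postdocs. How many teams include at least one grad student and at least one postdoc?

Unrestricted: C(11,6) = 462 ways to pick any 6 of the 11.
Selections missing a whole group: no grad students → C(4,6) = 0; no postdocs → C(7,6) = 7.
Both groups omitted at once is impossible, so 462 − 7 = 455.

455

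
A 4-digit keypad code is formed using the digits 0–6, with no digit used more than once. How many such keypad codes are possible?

This is a permutation of 4 out of 7: P(7,4) = 7!/3!.
That product is 7 × 6 × 5 × 4 = 840.

840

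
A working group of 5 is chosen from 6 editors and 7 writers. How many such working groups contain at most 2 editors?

756

Split by how many editors are chosen (0 through 2).
Sum: C(6,0)·C(7,5) + C(6,1)·C(7,4) + C(6,2)·C(7,3) = 21 + 210 + 525 = 756.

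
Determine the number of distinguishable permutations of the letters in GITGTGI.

The 7 letters of GITGTGI have repeats: G appearing 3 times, I appearing twice, and T appearing twice.
The number of distinct arrangements is 7!/(3!·2!·2!) = 5040/24 = 210.

210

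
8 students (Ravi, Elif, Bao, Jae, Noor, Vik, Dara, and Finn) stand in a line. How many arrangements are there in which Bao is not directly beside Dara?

There are 8! = 40320 arrangements in all. If Bao and Dara are adjacent, merging them into one block gives 2·(7)! = 10080 arrangements.
So 40320 − 10080 = 30240 arrangements keep them apart.

30240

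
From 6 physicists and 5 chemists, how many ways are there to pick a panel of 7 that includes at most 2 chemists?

65

Split by how many chemists are chosen (0 through 2).
Sum: C(5,0)·C(6,7) + C(5,1)·C(6,6) + C(5,2)·C(6,5) = 0 + 5 + 60 = 65.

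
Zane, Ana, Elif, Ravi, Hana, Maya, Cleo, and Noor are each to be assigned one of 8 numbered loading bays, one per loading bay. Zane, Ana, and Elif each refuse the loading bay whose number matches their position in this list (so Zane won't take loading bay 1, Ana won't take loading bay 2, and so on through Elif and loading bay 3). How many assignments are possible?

Let Aᵢ (for i ∈ {1, 2, 3}) be the placements that put person i in their forbidden loading bay. Any j of these fix j positions, leaving (8−j)! ways to fill the rest, and there are C(3,j) ways to pick which j.
By inclusion–exclusion, the number of valid placements is Σ_{j=0}^{3} (−1)^j C(3,j)·(8−j)!.
Computing: 40320 − 15120 + 2160 − 120 = 27240.

27240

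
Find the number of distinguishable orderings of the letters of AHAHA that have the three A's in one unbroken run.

Treat the 3 copies of A as a single block. The multiset to arrange is then {AAA, H, H}, 3 items in all.
That gives (3)!/(2!) = 3 arrangements.

3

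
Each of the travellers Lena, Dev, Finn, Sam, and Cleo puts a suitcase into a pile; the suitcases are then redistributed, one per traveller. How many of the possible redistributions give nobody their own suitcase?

Let Aᵢ be the assignments in which traveller i gets their own suitcase. We want the size of the complement of A₁∪…∪A_5.
By inclusion–exclusion this is Σ_{j=0}^{5} (−1)^j C(5,j)·(5−j)!.
Computing: 120 − 120 + 60 − 20 + 5 − 1 = 44.

44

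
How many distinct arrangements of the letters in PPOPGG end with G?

Fix G in the last position and arrange the remaining 5 letters.
Those 5 letters have P appearing 3 times, giving (5)!/(3!) = 20.

20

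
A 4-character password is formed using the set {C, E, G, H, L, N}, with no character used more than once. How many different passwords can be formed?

With no repetition, fill the 4 characters in order: 6 choices, then 5, down to 3.
That product is 6 × 5 × 4 × 3 = 360.

360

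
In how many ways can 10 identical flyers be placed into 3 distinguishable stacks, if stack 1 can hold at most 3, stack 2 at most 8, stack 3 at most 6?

Ignoring the caps, the number of non-negative solutions to x_1+…+x_3 = 10 is C(12,2) = 66.
Subtract solutions that violate a single cap (substitute x_i' = x_i − (cap_i+1)): x_1 ≥ 4 gives C(8,2) = 28; x_2 ≥ 9 gives C(3,2) = 3; x_3 ≥ 7 gives C(5,2) = 10. Together 41.
No two caps can be exceeded simultaneously, so the pair terms are all 0.
By inclusion–exclusion the count is 66 − 41 + 0 = 25.

25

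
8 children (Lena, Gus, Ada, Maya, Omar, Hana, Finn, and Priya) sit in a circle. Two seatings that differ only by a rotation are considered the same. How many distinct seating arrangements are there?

5040

Seat Lena anywhere (absorbing the rotational symmetry), then permute the other 7: (7)! = 5040.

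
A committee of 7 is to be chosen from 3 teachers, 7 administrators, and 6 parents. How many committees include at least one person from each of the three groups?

Total 7-person selections from all 16: C(16,7) = 11440.
Subtract selections that omit an entire group: no teachers → C(13,7) = 1716; no administrators → C(9,7) = 36; no parents → C(10,7) = 120.
Add back selections omitting two groups (i.e. drawn from a single group): C(3,7) + C(7,7) + C(6,7) = 1.
By inclusion–exclusion: 11440 − 1872 + 1 = 9569.

9569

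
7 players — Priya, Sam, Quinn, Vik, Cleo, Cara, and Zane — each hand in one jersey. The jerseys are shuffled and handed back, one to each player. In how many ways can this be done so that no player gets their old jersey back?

Count assignments avoiding every fixed point. For any j of the 7 players fixed to their old jersey, the other 7−j can be arranged in (7−j)! ways.
By inclusion–exclusion this is Σ_{j=0}^{7} (−1)^j C(7,j)·(7−j)!.
Computing: 5040 − 5040 + 2520 − 840 + 210 − 42 + 7 − 1 = 1854.

1854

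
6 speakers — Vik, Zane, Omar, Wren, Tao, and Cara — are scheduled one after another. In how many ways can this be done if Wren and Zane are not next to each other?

Of the 6! = 720 arrangements, those with Wren and Zane adjacent number 2 × 5! = 240 (treat the pair as a block with 2 internal orders).
So 720 − 240 = 480 arrangements keep them apart.

480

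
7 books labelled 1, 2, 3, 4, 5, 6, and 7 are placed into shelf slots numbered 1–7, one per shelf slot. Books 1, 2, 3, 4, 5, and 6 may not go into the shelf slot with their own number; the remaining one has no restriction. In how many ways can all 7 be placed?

2119

Let Aᵢ (for 1 ≤ i ≤ 6) be the placements that put book i in its forbidden shelf slot. Any j of these fix j positions, leaving (7−j)! ways to fill the rest, and there are C(6,j) ways to pick which j.
By inclusion–exclusion, the number of valid placements is Σ_{j=0}^{6} (−1)^j C(6,j)·(7−j)!.
Computing: 5040 − 4320 + 1800 − 480 + 90 − 12 + 1 = 2119.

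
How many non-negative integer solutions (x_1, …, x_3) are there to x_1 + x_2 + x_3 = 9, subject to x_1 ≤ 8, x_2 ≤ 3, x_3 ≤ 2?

11

By stars and bars, unrestricted non-negative solutions to x_1+…+x_3 = 9 number C(9+2,2) = 55.
Subtract solutions that violate a single cap (substitute x_i' = x_i − (cap_i+1)): x_1 ≥ 9 gives C(2,2) = 1; x_2 ≥ 4 gives C(7,2) = 21; x_3 ≥ 3 gives C(8,2) = 28. Together 50.
Add back pairs where two caps are both exceeded: 0 + 0 + 6 = 6.
By inclusion–exclusion the count is 55 − 50 + 6 = 11.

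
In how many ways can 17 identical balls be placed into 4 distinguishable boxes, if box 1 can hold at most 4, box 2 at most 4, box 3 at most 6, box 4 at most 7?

35

Ignoring the caps, the number of non-negative solutions to x_1+…+x_4 = 17 is C(20,3) = 1140.
Subtract solutions that violate a single cap (substitute x_i' = x_i − (cap_i+1)): x_1 ≥ 5 gives C(15,3) = 455; x_2 ≥ 5 gives C(15,3) = 455; x_3 ≥ 7 gives C(13,3) = 286; x_4 ≥ 8 gives C(12,3) = 220. Together 1416.
Add back pairs where two caps are both exceeded: 120 + 56 + 35 + 56 + 35 + 10 = 312.
Subtract triples: 1 + 0 + 0 + 0 = 1.
By inclusion–exclusion the count is 1140 − 1416 + 312 − 1 = 35.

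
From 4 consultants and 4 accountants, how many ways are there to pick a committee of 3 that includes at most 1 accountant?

28

Split by how many accountants are chosen (0 through 1).
Sum: C(4,0)·C(4,3) + C(4,1)·C(4,2) = 4 + 24 = 28.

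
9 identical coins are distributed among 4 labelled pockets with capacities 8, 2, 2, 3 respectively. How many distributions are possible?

Without the upper bounds there are C(12,3) = 220 ways to split 9 among 4 pockets.
Subtract solutions that violate a single cap (substitute x_i' = x_i − (cap_i+1)): x_1 ≥ 9 gives C(3,3) = 1; x_2 ≥ 3 gives C(9,3) = 84; x_3 ≥ 3 gives C(9,3) = 84; x_4 ≥ 4 gives C(8,3) = 56. Together 225.
Add back pairs where two caps are both exceeded: 0 + 0 + 0 + 20 + 10 + 10 = 40.
By inclusion–exclusion the count is 220 − 225 + 40 = 35.

35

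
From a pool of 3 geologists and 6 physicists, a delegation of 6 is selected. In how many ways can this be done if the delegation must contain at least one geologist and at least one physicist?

83

Unrestricted: C(9,6) = 84 ways to pick any 6 of the 9.
Selections missing a whole group: no geologists → C(6,6) = 1; no physicists → C(3,6) = 0.
Both groups omitted at once is impossible, so 84 − 1 = 83.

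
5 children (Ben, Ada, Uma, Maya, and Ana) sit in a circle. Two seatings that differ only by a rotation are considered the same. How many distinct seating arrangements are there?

Fix one person's seat to break rotational symmetry; the remaining 4 people can be arranged in (4)! = 24 ways.

24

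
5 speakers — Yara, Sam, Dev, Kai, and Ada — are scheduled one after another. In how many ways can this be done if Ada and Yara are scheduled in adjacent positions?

48

Place the 3 others and the Ada-Yara pair as 4 objects in a line; the pair has 2 internal arrangements.
So the count is 2·(4)! = 48.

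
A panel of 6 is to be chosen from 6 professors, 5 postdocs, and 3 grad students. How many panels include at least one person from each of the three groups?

2430

Total 6-person selections from all 14: C(14,6) = 3003.
Subtract selections that omit an entire group: no professors → C(8,6) = 28; no postdocs → C(9,6) = 84; no grad students → C(11,6) = 462.
Add back selections omitting two groups (i.e. drawn from a single group): C(6,6) + C(5,6) + C(3,6) = 1.
By inclusion–exclusion: 3003 − 574 + 1 = 2430.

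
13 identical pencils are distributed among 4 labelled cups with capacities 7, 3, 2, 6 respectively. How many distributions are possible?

42

By stars and bars, unrestricted non-negative solutions to x_1+…+x_4 = 13 number C(13+3,3) = 560.
Subtract solutions that violate a single cap (substitute x_i' = x_i − (cap_i+1)): x_1 ≥ 8 gives C(8,3) = 56; x_2 ≥ 4 gives C(12,3) = 220; x_3 ≥ 3 gives C(13,3) = 286; x_4 ≥ 7 gives C(9,3) = 84. Together 646.
Add back pairs where two caps are both exceeded: 4 + 10 + 0 + 84 + 10 + 20 = 128.
By inclusion–exclusion the count is 560 − 646 + 128 = 42.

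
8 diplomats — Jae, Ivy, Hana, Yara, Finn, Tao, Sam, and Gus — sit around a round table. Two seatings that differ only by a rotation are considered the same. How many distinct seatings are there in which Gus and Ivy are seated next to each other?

Glue Gus and Ivy into a block (2 internal orders). Seating 7 units around a circle gives (6)! arrangements.
So 2 × (6)! = 2 × 720 = 1440.

1440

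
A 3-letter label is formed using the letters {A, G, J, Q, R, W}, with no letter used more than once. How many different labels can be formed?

Choose and order 3 of the 6 symbols: the first letter has 6 options, the next 5, then 4.
6 × 5 × 4 = 120.

120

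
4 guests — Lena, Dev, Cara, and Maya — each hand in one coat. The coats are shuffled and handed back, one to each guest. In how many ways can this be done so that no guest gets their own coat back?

Count assignments avoiding every fixed point. For any j of the 4 guests fixed to their own coat, the other 4−j can be arranged in (4−j)! ways.
By inclusion–exclusion this is Σ_{j=0}^{4} (−1)^j C(4,j)·(4−j)!.
Computing: 24 − 24 + 12 − 4 + 1 = 9.

9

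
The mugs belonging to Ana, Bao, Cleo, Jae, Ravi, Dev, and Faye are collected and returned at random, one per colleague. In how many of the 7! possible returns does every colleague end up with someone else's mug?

1854

Count assignments avoiding every fixed point. For any j of the 7 colleagues fixed to their own mug, the other 7−j can be arranged in (7−j)! ways.
By inclusion–exclusion this is Σ_{j=0}^{7} (−1)^j C(7,j)·(7−j)!.
Computing: 5040 − 5040 + 2520 − 840 + 210 − 42 + 7 − 1 = 1854.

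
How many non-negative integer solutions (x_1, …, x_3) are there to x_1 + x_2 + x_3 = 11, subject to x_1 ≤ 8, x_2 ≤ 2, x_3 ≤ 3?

6

By stars and bars, unrestricted non-negative solutions to x_1+…+x_3 = 11 number C(11+2,2) = 78.
Subtract solutions that violate a single cap (substitute x_i' = x_i − (cap_i+1)): x_1 ≥ 9 gives C(4,2) = 6; x_2 ≥ 3 gives C(10,2) = 45; x_3 ≥ 4 gives C(9,2) = 36. Together 87.
Add back pairs where two caps are both exceeded: 0 + 0 + 15 = 15.
By inclusion–exclusion the count is 78 − 87 + 15 = 6.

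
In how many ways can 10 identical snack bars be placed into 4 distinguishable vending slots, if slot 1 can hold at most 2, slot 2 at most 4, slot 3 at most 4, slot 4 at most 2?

Without the upper bounds there are C(13,3) = 286 ways to split 10 among 4 vending slots.
Subtract solutions that violate a single cap (substitute x_i' = x_i − (cap_i+1)): x_1 ≥ 3 gives C(10,3) = 120; x_2 ≥ 5 gives C(8,3) = 56; x_3 ≥ 5 gives C(8,3) = 56; x_4 ≥ 3 gives C(10,3) = 120. Together 352.
Add back pairs where two caps are both exceeded: 10 + 10 + 35 + 1 + 10 + 10 = 76.
By inclusion–exclusion the count is 286 − 352 + 76 = 10.

10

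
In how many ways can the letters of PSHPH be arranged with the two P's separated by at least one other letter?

Total arrangements of PSHPH: 5!/(2!·2!) = 30.
Arrangements with the P's together: treat PP as one letter, giving (4)!/(2!) = 12.
Hence 30 − 12 = 18.

18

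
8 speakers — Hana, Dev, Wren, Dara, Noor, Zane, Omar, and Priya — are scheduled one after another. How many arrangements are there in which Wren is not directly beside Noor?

There are 8! = 40320 arrangements in all. If Wren and Noor are adjacent, merging them into one block gives 2·(7)! = 10080 arrangements.
So 40320 − 10080 = 30240 arrangements keep them apart.

30240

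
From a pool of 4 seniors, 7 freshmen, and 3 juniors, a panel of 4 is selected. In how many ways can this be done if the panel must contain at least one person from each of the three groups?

With no constraint there are C(14,4) = 1001 possible selections.
Subtract selections that omit an entire group: no seniors → C(10,4) = 210; no freshmen → C(7,4) = 35; no juniors → C(11,4) = 330.
Add back selections omitting two groups (i.e. drawn from a single group): C(4,4) + C(7,4) + C(3,4) = 36.
By inclusion–exclusion: 1001 − 575 + 36 = 462.

462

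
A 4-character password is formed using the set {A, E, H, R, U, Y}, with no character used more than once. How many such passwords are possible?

Choose and order 4 of the 6 symbols: the first character has 6 options, the next 5, then 4, 3.
6 × 5 × 4 × 3 = 360.

360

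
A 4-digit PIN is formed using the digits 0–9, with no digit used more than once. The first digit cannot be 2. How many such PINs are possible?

4536

The first digit has 10−1 = 9 choices (anything except 2).
The remaining 3 digits are filled from the other 9 symbols without repetition: 9 × 8 × 7 = 504.
Total: 9 × 504 = 4536.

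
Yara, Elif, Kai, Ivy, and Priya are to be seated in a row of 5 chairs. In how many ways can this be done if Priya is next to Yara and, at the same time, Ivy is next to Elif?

24

Treat {Priya,Yara} as one block (2 orders) and {Ivy,Elif} as another (2 orders).
That leaves 3 units to arrange: 2 × 2 × 3! = 4 × 6 = 24.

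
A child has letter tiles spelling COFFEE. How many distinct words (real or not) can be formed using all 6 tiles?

180

COFFEE has 6 letters with E appearing twice and F appearing twice.
So there are 6! / (2!·2!) = 180 distinguishable arrangements.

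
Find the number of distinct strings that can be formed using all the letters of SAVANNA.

420

Letter multiplicities in SAVANNA: A×3, N×2, S×1, V×1.
So there are 7! / (3!·2!) = 420 distinguishable arrangements.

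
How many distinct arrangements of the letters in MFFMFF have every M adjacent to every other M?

Treat the 2 copies of M as a single block. The multiset to arrange is then {MM, F, F, F, F}, 5 items in all.
That gives (5)!/(4!) = 5 arrangements.

5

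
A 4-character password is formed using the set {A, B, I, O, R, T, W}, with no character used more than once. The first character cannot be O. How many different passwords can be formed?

720

The first character has 7−1 = 6 choices (anything except O).
The remaining 3 characters are filled from the other 6 symbols without repetition: 6 × 5 × 4 = 120.
Total: 6 × 120 = 720.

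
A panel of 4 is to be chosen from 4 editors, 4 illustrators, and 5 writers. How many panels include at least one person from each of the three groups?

400

Unrestricted: C(13,4) = 715 ways to pick any 4 of the 13.
Subtract selections that omit an entire group: no editors → C(9,4) = 126; no illustrators → C(9,4) = 126; no writers → C(8,4) = 70.
Add back selections omitting two groups (i.e. drawn from a single group): C(4,4) + C(4,4) + C(5,4) = 7.
By inclusion–exclusion: 715 − 322 + 7 = 400.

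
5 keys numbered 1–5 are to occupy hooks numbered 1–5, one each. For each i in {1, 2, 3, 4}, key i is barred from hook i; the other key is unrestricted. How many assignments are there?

Let Aᵢ (for 1 ≤ i ≤ 4) be the placements that put key i in its forbidden hook. Any j of these fix j positions, leaving (5−j)! ways to fill the rest, and there are C(4,j) ways to pick which j.
By inclusion–exclusion, the number of valid placements is Σ_{j=0}^{4} (−1)^j C(4,j)·(5−j)!.
Computing: 120 − 96 + 36 − 8 + 1 = 53.

53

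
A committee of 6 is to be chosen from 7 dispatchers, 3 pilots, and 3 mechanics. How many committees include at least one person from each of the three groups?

With no constraint there are C(13,6) = 1716 possible selections.
Selections missing a whole group: no dispatchers → C(6,6) = 1; no pilots → C(10,6) = 210; no mechanics → C(10,6) = 210.
Add back selections omitting two groups (i.e. drawn from a single group): C(7,6) + C(3,6) + C(3,6) = 7.
By inclusion–exclusion: 1716 − 421 + 7 = 1302.

1302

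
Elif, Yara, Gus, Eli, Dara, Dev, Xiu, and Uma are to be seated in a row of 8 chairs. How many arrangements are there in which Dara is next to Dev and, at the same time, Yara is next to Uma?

Treat {Dara,Dev} as one block (2 orders) and {Yara,Uma} as another (2 orders).
That leaves 6 units to arrange: 2 × 2 × 6! = 4 × 720 = 2880.

2880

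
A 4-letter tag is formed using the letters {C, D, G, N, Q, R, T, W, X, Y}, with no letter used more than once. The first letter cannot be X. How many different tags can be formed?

The first letter has 10−1 = 9 choices (anything except X).
The remaining 3 letters are filled from the other 9 symbols without repetition: 9 × 8 × 7 = 504.
Total: 9 × 504 = 4536.

4536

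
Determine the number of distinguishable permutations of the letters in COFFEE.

COFFEE has 6 letters with E appearing twice and F appearing twice.
The number of distinct arrangements is 6!/(2!·2!) = 720/4 = 180.

180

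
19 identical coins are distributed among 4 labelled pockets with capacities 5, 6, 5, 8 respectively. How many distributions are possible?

56

By stars and bars, unrestricted non-negative solutions to x_1+…+x_4 = 19 number C(19+3,3) = 1540.
Subtract solutions that violate a single cap (substitute x_i' = x_i − (cap_i+1)): x_1 ≥ 6 gives C(16,3) = 560; x_2 ≥ 7 gives C(15,3) = 455; x_3 ≥ 6 gives C(16,3) = 560; x_4 ≥ 9 gives C(13,3) = 286. Together 1861.
Add back pairs where two caps are both exceeded: 84 + 120 + 35 + 84 + 20 + 35 = 378.
Subtract triples: 1 + 0 + 0 + 0 = 1.
By inclusion–exclusion the count is 1540 − 1861 + 378 − 1 = 56.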